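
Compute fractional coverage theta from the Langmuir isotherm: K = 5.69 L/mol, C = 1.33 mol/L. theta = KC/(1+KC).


Langmuir isotherm: theta = K*C / (1 + K*C)
K*C = 5.69 * 1.33 = 7.5677
theta = 7.5677 / (1 + 7.5677) = 7.5677 / 8.5677
theta = 0.8833

0.8833


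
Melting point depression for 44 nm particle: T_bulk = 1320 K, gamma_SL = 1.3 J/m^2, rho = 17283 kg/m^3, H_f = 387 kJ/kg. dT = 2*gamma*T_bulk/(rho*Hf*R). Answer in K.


Radius R = 44/2 = 22 nm = 2.2e-08 m
Convert H_f = 387 kJ/kg = 387000 J/kg
dT = 2 * gamma_SL * T_bulk / (rho * H_f * R)
dT = 2 * 1.3 * 1320 / (17283 * 387000 * 2.2e-08)
dT = 23.3 K

23.3


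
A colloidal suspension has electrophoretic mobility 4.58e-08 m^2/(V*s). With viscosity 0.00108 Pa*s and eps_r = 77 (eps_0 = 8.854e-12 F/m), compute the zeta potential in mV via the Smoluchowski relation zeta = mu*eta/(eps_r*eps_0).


Smoluchowski equation: zeta = mu * eta / (eps_r * eps_0)
zeta = 4.58e-08 * 0.00108 / (77 * 8.854e-12)
zeta = 0.072554 V = 72.55 mV

72.55


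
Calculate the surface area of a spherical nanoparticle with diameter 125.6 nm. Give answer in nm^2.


Radius r = 125.6/2 = 62.8 nm
Surface area SA = 4 * pi * r^2
SA = 4 * pi * (62.8)^2
SA = 49559.76 nm^2

49559.76


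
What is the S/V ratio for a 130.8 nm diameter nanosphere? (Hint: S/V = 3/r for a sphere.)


Radius r = 130.8/2 = 65.4 nm
S/V = 3 / r = 3 / 65.4
S/V = 0.0459 nm^-1

0.0459


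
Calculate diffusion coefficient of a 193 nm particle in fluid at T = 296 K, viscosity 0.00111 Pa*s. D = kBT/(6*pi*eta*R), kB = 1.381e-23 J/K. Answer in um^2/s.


Radius R = 193/2 = 96.5 nm = 9.65e-08 m
D = kB*T / (6*pi*eta*R)
D = 1.381e-23 * 296 / (6 * pi * 0.00111 * 9.65e-08)
D = 2.02458e-12 m^2/s = 2.025 um^2/s

2.025


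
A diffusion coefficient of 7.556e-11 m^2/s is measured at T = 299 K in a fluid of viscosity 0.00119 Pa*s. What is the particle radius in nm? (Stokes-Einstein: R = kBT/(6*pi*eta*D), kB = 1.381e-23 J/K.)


Stokes-Einstein: R = kB*T / (6*pi*eta*D)
R = 1.381e-23 * 299 / (6 * pi * 0.00119 * 7.556e-11)
R = 2.43627e-09 m = 2.44 nm

2.44


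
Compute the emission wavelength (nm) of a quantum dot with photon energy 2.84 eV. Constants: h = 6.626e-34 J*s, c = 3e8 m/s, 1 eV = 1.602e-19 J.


Convert energy: E = 2.84 eV = 2.84 * 1.602e-19 = 4.54968e-19 J
lambda = h*c / E = 6.626e-34 * 3e8 / 4.54968e-19
lambda = 4.3691e-07 m = 436.9 nm

436.9


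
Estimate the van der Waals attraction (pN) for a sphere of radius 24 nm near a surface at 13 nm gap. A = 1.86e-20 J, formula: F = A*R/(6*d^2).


Convert to SI: R = 24 nm = 2.4e-08 m, d = 13 nm = 1.3e-08 m
F = A * R / (6 * d^2)
F = 1.86e-20 * 2.4e-08 / (6 * (1.3e-08)^2)
F = 4.40237e-13 N = 0.44 pN

0.44


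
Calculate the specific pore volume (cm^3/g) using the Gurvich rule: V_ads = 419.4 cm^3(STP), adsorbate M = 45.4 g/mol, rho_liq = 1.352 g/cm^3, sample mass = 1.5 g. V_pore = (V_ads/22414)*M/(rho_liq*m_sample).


Moles adsorbed n = V_ads / 22414 = 419.4 / 22414 = 1.871152e-02 mol
Liquid volume V_liq = n * M / rho_liq = 1.871152e-02 * 45.4 / 1.352 = 0.62833 cm^3
Specific pore volume V_pore = V_liq / m_sample = 0.62833 / 1.5
V_pore = 0.4189 cm^3/g

0.4189


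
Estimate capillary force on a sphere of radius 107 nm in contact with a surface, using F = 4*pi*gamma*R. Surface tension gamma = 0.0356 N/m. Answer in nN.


Convert radius: R = 107 nm = 1.07e-07 m
F = 4 * pi * gamma * R
F = 4 * pi * 0.0356 * 1.07e-07
F = 4.78678e-08 N = 47.8678 nN

47.8678


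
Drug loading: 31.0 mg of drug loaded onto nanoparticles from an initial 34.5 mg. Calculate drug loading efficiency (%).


Drug loading efficiency = (drug loaded / drug initial) * 100
DLE = 31.0 / 34.5 * 100
DLE = 0.8986 * 100
DLE = 89.86%

89.86


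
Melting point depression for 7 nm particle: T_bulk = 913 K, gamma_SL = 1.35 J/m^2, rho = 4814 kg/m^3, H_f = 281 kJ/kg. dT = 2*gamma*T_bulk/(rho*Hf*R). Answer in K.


Radius R = 7/2 = 3.5 nm = 3.5e-09 m
Convert H_f = 281 kJ/kg = 281000 J/kg
dT = 2 * gamma_SL * T_bulk / (rho * H_f * R)
dT = 2 * 1.35 * 913 / (4814 * 281000 * 3.5e-09)
dT = 520.7 K

520.7


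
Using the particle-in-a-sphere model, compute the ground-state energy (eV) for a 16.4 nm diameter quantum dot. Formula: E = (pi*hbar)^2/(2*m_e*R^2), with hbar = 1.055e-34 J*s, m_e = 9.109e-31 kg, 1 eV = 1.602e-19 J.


Radius R = 16.4/2 = 8.2 nm = 8.2e-09 m
E = (pi * 1.055e-34)^2 / (2 * 9.109e-31 * (8.2e-09)^2)
E(J) = 8.9676e-22
E = E(J) / 1.602e-19 = 0.0056 eV

0.0056


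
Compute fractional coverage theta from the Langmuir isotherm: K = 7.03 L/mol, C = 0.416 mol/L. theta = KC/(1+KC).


Langmuir isotherm: theta = K*C / (1 + K*C)
K*C = 7.03 * 0.416 = 2.92448
theta = 2.92448 / (1 + 2.92448) = 2.92448 / 3.92448
theta = 0.7452

0.7452


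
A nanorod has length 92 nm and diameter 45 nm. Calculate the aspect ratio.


Aspect ratio AR = length / diameter
AR = 92 / 45
AR = 2.04

2.04


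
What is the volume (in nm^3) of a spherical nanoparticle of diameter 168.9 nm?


Radius r = 168.9/2 = 84.45 nm
Volume V = (4/3) * pi * r^3
V = (4/3) * pi * (84.45)^3
V = 2522827.59 nm^3

2522827.59


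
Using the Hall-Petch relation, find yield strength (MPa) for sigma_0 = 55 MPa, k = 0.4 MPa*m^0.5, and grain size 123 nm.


d = 123 nm = 1.23e-07 m
sqrt(d) = 0.0003507136
Hall-Petch contribution = k / sqrt(d) = 0.4 / 0.0003507136 = 1140.5 MPa
sigma = sigma_0 + k/sqrt(d) = 55 + 1140.5 = 1195.5 MPa

1195.5


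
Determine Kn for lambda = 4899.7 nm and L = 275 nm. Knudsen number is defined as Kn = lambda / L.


Knudsen number Kn = lambda / L
Kn = 4899.7 / 275
Kn = 17.8171

17.8171


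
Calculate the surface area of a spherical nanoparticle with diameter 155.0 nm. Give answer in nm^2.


Radius r = 155.0/2 = 77.5 nm
Surface area SA = 4 * pi * r^2
SA = 4 * pi * (77.5)^2
SA = 75476.76 nm^2

75476.76


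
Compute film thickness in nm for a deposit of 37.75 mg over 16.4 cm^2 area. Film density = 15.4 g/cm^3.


Convert: m = 37.75 mg = 3.7750e-05 kg, A = 16.4 cm^2 = 1.6400e-03 m^2, rho = 15.4 g/cm^3 = 15400 kg/m^3
t = m / (A * rho)
t = 3.7750e-05 / (1.6400e-03 * 15400)
t = 1.4947e-06 m = 1494.7 nm

1494.7


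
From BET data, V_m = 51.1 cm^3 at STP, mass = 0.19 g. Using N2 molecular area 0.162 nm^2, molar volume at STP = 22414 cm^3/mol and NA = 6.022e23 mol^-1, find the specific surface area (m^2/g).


Number of moles in monolayer = V_m / 22414 = 51.1 / 22414 = 0.00227983
Number of molecules = moles * NA = 0.00227983 * 6.022e23
SA = molecules * sigma / mass
SA = (51.1 / 22414) * 6.022e23 * 0.162e-18 / 0.19
SA = 1170.6 m^2/g

1170.6


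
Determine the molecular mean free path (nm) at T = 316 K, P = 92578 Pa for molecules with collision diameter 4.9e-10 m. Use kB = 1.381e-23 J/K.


Mean free path: lambda = kB*T / (sqrt(2) * pi * d^2 * P)
lambda = 1.381e-23 * 316 / (sqrt(2) * pi * (4.9e-10)^2 * 92578)
lambda = 4.41892e-08 m
lambda = 44.19 nm

44.19


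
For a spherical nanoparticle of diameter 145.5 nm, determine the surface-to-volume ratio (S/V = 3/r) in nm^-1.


Radius r = 145.5/2 = 72.75 nm
S/V = 3 / r = 3 / 72.75
S/V = 0.0412 nm^-1

0.0412


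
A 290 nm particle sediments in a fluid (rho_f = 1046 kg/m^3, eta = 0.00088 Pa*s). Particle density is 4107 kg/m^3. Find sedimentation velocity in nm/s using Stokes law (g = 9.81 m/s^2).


Radius R = 290/2 nm = 1.45e-07 m
Density difference = 4107 - 1046 = 3061 kg/m^3
v = 2 * R^2 * (rho_p - rho_f) * g / (9 * eta)
v = 2 * (1.45e-07)^2 * 3061 * 9.81 / (9 * 0.00088)
v = 1.59431e-07 m/s = 159.4311 nm/s

159.4311


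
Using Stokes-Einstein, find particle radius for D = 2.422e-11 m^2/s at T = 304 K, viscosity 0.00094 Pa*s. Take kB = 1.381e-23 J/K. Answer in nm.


Stokes-Einstein: R = kB*T / (6*pi*eta*D)
R = 1.381e-23 * 304 / (6 * pi * 0.00094 * 2.422e-11)
R = 9.78282e-09 m = 9.78 nm

9.78


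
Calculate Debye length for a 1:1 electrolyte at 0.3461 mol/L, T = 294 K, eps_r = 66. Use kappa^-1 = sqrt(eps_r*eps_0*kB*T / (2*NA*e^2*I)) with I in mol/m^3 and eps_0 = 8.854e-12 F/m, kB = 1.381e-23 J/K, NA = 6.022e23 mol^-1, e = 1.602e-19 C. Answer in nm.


Ionic strength I = 0.3461 * 1^2 * 1000 = 346.1 mol/m^3
kappa^-1 = sqrt(66 * 8.854e-12 * 1.381e-23 * 294 / (2 * 6.022e23 * (1.602e-19)^2 * 346.1))
kappa^-1 = 0.471 nm

0.471


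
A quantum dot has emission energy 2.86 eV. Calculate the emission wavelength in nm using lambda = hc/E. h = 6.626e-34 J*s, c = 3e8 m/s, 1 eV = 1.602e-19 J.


Convert energy: E = 2.86 eV = 2.86 * 1.602e-19 = 4.58172e-19 J
lambda = h*c / E = 6.626e-34 * 3e8 / 4.58172e-19
lambda = 4.33855e-07 m = 433.9 nm

433.9


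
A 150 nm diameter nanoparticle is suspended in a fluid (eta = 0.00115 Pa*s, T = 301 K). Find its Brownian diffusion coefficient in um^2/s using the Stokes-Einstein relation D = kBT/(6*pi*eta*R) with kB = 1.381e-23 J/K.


Radius R = 150/2 = 75 nm = 7.5e-08 m
D = kB*T / (6*pi*eta*R)
D = 1.381e-23 * 301 / (6 * pi * 0.00115 * 7.5e-08)
D = 2.55682e-12 m^2/s = 2.557 um^2/s

2.557


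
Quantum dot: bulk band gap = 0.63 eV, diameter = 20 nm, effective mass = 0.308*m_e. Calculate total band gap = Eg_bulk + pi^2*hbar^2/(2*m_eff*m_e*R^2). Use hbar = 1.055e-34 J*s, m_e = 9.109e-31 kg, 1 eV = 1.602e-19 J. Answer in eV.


Radius R = 20/2 nm = 1e-08 m
Confinement energy dE = pi^2 * hbar^2 / (2 * m_eff * m_e * R^2)
dE = pi^2 * (1.055e-34)^2 / (2 * 0.308 * 9.109e-31 * (1e-08)^2) J, divided by 1.602e-19 J/eV
dE = 0.0122 eV
Total band gap = E_g(bulk) + dE = 0.63 + 0.0122 = 0.6422 eV

0.6422


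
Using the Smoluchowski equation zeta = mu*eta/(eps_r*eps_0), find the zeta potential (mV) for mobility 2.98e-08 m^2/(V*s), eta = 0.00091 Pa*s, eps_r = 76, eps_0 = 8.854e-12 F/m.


Smoluchowski equation: zeta = mu * eta / (eps_r * eps_0)
zeta = 2.98e-08 * 0.00091 / (76 * 8.854e-12)
zeta = 0.0403 V = 40.3 mV

40.3


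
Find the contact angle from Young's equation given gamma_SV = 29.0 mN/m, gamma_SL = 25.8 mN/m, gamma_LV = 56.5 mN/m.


cos(theta) = (gamma_SV - gamma_SL) / gamma_LV
cos(theta) = (29.0 - 25.8) / 56.5
cos(theta) = 0.056637
theta = arccos(0.056637) = 86.75 degrees

86.75


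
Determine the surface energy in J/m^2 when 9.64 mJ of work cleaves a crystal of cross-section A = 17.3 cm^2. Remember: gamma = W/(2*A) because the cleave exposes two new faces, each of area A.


Convert: A = 17.3 cm^2 = 0.00173 m^2, W = 9.64 mJ = 0.00964 J
Cleaving exposes two faces of area A, so total new surface = 2*A and gamma = W / (2*A)
gamma = 0.00964 / (2 * 0.00173)
gamma = 2.786 J/m^2

2.786


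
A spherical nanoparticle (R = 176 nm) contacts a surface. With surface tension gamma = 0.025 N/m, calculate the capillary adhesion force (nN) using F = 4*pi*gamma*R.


Convert radius: R = 176 nm = 1.76e-07 m
F = 4 * pi * gamma * R
F = 4 * pi * 0.025 * 1.76e-07
F = 5.5292e-08 N = 55.292 nN

55.292


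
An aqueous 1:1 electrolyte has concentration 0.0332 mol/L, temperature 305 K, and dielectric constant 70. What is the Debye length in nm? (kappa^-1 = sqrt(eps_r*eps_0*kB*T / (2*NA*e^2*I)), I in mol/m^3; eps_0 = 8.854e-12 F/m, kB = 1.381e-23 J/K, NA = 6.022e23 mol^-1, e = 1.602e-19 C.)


Ionic strength I = 0.0332 * 1^2 * 1000 = 33.2 mol/m^3
kappa^-1 = sqrt(70 * 8.854e-12 * 1.381e-23 * 305 / (2 * 6.022e23 * (1.602e-19)^2 * 33.2))
kappa^-1 = 1.595 nm

1.595


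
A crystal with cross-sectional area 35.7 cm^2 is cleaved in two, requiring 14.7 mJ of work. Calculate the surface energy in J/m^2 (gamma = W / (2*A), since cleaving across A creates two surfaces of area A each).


Convert: A = 35.7 cm^2 = 0.00357 m^2, W = 14.7 mJ = 0.0147 J
Cleaving exposes two faces of area A, so total new surface = 2*A and gamma = W / (2*A)
gamma = 0.0147 / (2 * 0.00357)
gamma = 2.059 J/m^2

2.059


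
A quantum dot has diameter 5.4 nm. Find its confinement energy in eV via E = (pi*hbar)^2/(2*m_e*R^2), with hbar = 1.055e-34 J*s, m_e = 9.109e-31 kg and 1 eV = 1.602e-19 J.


Radius R = 5.4/2 = 2.7 nm = 2.7e-09 m
E = (pi * 1.055e-34)^2 / (2 * 9.109e-31 * (2.7e-09)^2)
E(J) = 8.27135e-21
E = E(J) / 1.602e-19 = 0.0516 eV

0.0516


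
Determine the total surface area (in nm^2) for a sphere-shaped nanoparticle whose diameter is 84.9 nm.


Radius r = 84.9/2 = 42.45 nm
Surface area SA = 4 * pi * r^2
SA = 4 * pi * (42.45)^2
SA = 22644.63 nm^2

22644.63


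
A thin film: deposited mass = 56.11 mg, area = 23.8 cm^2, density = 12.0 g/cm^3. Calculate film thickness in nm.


Convert: m = 56.11 mg = 5.6110e-05 kg, A = 23.8 cm^2 = 2.3800e-03 m^2, rho = 12.0 g/cm^3 = 12000 kg/m^3
t = m / (A * rho)
t = 5.6110e-05 / (2.3800e-03 * 12000)
t = 1.9646e-06 m = 1964.6 nm

1964.6


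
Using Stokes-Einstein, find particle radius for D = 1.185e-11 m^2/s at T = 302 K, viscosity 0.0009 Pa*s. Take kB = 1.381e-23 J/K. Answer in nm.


Stokes-Einstein: R = kB*T / (6*pi*eta*D)
R = 1.381e-23 * 302 / (6 * pi * 0.0009 * 1.185e-11)
R = 2.07462e-08 m = 20.75 nm

20.75


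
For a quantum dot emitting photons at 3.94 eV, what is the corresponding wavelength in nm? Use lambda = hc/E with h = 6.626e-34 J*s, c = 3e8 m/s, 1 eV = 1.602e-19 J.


Convert energy: E = 3.94 eV = 3.94 * 1.602e-19 = 6.31188e-19 J
lambda = h*c / E = 6.626e-34 * 3e8 / 6.31188e-19
lambda = 3.1493e-07 m = 314.9 nm

314.9


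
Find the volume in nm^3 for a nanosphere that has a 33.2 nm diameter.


Radius r = 33.2/2 = 16.6 nm
Volume V = (4/3) * pi * r^3
V = (4/3) * pi * (16.6)^3
V = 19160.77 nm^3

19160.77


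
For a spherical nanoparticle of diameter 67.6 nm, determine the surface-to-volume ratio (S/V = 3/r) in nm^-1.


Radius r = 67.6/2 = 33.8 nm
S/V = 3 / r = 3 / 33.8
S/V = 0.0888 nm^-1

0.0888


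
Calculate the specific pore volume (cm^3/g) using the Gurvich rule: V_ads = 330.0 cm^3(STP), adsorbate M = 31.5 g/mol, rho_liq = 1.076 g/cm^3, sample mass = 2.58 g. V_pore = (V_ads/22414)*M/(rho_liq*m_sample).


Moles adsorbed n = V_ads / 22414 = 330.0 / 22414 = 1.472294e-02 mol
Liquid volume V_liq = n * M / rho_liq = 1.472294e-02 * 31.5 / 1.076 = 0.43102 cm^3
Specific pore volume V_pore = V_liq / m_sample = 0.43102 / 2.58
V_pore = 0.1671 cm^3/g

0.1671


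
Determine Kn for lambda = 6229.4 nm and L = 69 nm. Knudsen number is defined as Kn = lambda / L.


Knudsen number Kn = lambda / L
Kn = 6229.4 / 69
Kn = 90.2812

90.2812


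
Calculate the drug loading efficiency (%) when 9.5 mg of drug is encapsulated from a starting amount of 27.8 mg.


Drug loading efficiency = (drug loaded / drug initial) * 100
DLE = 9.5 / 27.8 * 100
DLE = 0.3417 * 100
DLE = 34.17%

34.17


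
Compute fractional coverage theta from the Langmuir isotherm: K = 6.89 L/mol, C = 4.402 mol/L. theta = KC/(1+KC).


Langmuir isotherm: theta = K*C / (1 + K*C)
K*C = 6.89 * 4.402 = 30.32978
theta = 30.32978 / (1 + 30.32978) = 30.32978 / 31.32978
theta = 0.9681

0.9681


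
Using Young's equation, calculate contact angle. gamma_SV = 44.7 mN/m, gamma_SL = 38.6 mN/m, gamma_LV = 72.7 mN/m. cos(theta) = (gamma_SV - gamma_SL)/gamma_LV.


cos(theta) = (gamma_SV - gamma_SL) / gamma_LV
cos(theta) = (44.7 - 38.6) / 72.7
cos(theta) = 0.083906
theta = arccos(0.083906) = 85.19 degrees

85.19


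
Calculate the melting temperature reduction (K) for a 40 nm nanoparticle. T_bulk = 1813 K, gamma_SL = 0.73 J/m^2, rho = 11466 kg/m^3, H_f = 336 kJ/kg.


Radius R = 40/2 = 20 nm = 2e-08 m
Convert H_f = 336 kJ/kg = 336000 J/kg
dT = 2 * gamma_SL * T_bulk / (rho * H_f * R)
dT = 2 * 0.73 * 1813 / (11466 * 336000 * 2e-08)
dT = 34.4 K

34.4


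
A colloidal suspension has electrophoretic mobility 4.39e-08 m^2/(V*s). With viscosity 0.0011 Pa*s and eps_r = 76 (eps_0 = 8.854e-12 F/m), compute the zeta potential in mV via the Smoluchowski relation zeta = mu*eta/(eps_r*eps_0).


Smoluchowski equation: zeta = mu * eta / (eps_r * eps_0)
zeta = 4.39e-08 * 0.0011 / (76 * 8.854e-12)
zeta = 0.071764 V = 71.76 mV

71.76


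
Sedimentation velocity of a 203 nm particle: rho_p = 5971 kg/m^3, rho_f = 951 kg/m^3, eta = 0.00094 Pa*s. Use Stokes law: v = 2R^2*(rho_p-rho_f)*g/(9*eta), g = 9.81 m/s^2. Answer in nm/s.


Radius R = 203/2 nm = 1.015e-07 m
Density difference = 5971 - 951 = 5020 kg/m^3
v = 2 * R^2 * (rho_p - rho_f) * g / (9 * eta)
v = 2 * (1.015e-07)^2 * 5020 * 9.81 / (9 * 0.00094)
v = 1.1994e-07 m/s = 119.9401 nm/s

119.9401


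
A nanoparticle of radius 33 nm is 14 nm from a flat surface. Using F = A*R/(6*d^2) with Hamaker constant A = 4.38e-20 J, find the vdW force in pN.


Convert to SI: R = 33 nm = 3.3e-08 m, d = 14 nm = 1.4e-08 m
F = A * R / (6 * d^2)
F = 4.38e-20 * 3.3e-08 / (6 * (1.4e-08)^2)
F = 1.22908e-12 N = 1.229 pN

1.229


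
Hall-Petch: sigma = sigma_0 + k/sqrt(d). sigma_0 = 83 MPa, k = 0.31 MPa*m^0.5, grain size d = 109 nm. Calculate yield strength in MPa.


d = 109 nm = 1.09e-07 m
sqrt(d) = 0.0003301515
Hall-Petch contribution = k / sqrt(d) = 0.31 / 0.0003301515 = 939.0 MPa
sigma = sigma_0 + k/sqrt(d) = 83 + 939.0 = 1022.0 MPa

1022.0


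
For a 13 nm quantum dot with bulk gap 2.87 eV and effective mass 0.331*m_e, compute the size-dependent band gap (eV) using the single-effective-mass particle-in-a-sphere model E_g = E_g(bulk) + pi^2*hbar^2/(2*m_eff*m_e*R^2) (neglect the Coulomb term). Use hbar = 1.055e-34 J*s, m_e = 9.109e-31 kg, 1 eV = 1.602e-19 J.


Radius R = 13/2 nm = 6.5e-09 m
Confinement energy dE = pi^2 * hbar^2 / (2 * m_eff * m_e * R^2)
dE = pi^2 * (1.055e-34)^2 / (2 * 0.331 * 9.109e-31 * (6.5e-09)^2) J, divided by 1.602e-19 J/eV
dE = 0.0269 eV
Total band gap = E_g(bulk) + dE = 2.87 + 0.0269 = 2.8969 eV

2.8969


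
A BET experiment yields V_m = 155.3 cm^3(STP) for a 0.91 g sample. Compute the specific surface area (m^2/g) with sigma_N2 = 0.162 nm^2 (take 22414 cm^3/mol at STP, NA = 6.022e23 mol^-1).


Number of moles in monolayer = V_m / 22414 = 155.3 / 22414 = 0.00692871
Number of molecules = moles * NA = 0.00692871 * 6.022e23
SA = molecules * sigma / mass
SA = (155.3 / 22414) * 6.022e23 * 0.162e-18 / 0.91
SA = 742.8 m^2/g

742.8


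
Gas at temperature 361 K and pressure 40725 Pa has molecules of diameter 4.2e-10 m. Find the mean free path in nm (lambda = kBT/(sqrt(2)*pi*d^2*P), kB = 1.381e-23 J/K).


Mean free path: lambda = kB*T / (sqrt(2) * pi * d^2 * P)
lambda = 1.381e-23 * 361 / (sqrt(2) * pi * (4.2e-10)^2 * 40725)
lambda = 1.56198e-07 m
lambda = 156.2 nm

156.2


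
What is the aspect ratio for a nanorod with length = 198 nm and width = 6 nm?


Aspect ratio AR = length / diameter
AR = 198 / 6
AR = 33.0

33.0


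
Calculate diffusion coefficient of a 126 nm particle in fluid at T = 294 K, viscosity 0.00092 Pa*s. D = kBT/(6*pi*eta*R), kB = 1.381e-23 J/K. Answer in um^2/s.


Radius R = 126/2 = 63 nm = 6.3e-08 m
D = kB*T / (6*pi*eta*R)
D = 1.381e-23 * 294 / (6 * pi * 0.00092 * 6.3e-08)
D = 3.71631e-12 m^2/s = 3.716 um^2/s

3.716


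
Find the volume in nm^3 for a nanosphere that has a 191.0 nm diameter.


Radius r = 191.0/2 = 95.5 nm
Volume V = (4/3) * pi * r^3
V = (4/3) * pi * (95.5)^3
V = 3648368.72 nm^3

3648368.72


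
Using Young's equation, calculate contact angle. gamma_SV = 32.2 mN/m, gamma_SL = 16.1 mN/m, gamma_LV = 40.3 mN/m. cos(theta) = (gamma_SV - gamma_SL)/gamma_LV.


cos(theta) = (gamma_SV - gamma_SL) / gamma_LV
cos(theta) = (32.2 - 16.1) / 40.3
cos(theta) = 0.399504
theta = arccos(0.399504) = 66.45 degrees

66.45


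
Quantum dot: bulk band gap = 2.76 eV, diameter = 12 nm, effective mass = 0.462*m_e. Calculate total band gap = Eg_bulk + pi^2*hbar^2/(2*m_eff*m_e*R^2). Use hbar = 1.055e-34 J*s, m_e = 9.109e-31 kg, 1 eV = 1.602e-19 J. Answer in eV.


Radius R = 12/2 nm = 6e-09 m
Confinement energy dE = pi^2 * hbar^2 / (2 * m_eff * m_e * R^2)
dE = pi^2 * (1.055e-34)^2 / (2 * 0.462 * 9.109e-31 * (6e-09)^2) J, divided by 1.602e-19 J/eV
dE = 0.0226 eV
Total band gap = E_g(bulk) + dE = 2.76 + 0.0226 = 2.7826 eV

2.7826


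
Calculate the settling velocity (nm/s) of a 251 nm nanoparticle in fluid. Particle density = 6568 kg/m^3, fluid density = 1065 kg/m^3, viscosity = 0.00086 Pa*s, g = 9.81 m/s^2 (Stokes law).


Radius R = 251/2 nm = 1.255e-07 m
Density difference = 6568 - 1065 = 5503 kg/m^3
v = 2 * R^2 * (rho_p - rho_f) * g / (9 * eta)
v = 2 * (1.255e-07)^2 * 5503 * 9.81 / (9 * 0.00086)
v = 2.19708e-07 m/s = 219.7076 nm/s

219.7076


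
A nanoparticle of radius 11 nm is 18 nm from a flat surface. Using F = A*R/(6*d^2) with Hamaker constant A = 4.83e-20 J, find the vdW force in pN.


Convert to SI: R = 11 nm = 1.1e-08 m, d = 18 nm = 1.8e-08 m
F = A * R / (6 * d^2)
F = 4.83e-20 * 1.1e-08 / (6 * (1.8e-08)^2)
F = 2.73302e-13 N = 0.273 pN

0.273


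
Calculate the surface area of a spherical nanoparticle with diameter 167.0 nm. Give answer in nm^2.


Radius r = 167.0/2 = 83.5 nm
Surface area SA = 4 * pi * r^2
SA = 4 * pi * (83.5)^2
SA = 87615.88 nm^2

87615.88


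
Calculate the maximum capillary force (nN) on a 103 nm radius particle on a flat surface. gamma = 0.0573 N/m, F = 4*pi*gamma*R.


Convert radius: R = 103 nm = 1.03e-07 m
F = 4 * pi * gamma * R
F = 4 * pi * 0.0573 * 1.03e-07
F = 7.41655e-08 N = 74.1655 nN

74.1655


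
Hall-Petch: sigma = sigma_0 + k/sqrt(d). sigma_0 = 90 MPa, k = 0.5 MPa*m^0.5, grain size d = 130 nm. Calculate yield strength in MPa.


d = 130 nm = 1.3e-07 m
sqrt(d) = 0.0003605551
Hall-Petch contribution = k / sqrt(d) = 0.5 / 0.0003605551 = 1386.8 MPa
sigma = sigma_0 + k/sqrt(d) = 90 + 1386.8 = 1476.8 MPa

1476.8


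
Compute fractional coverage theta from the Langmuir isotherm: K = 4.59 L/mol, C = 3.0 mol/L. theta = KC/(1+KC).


Langmuir isotherm: theta = K*C / (1 + K*C)
K*C = 4.59 * 3.0 = 13.77
theta = 13.77 / (1 + 13.77) = 13.77 / 14.77
theta = 0.9323

0.9323


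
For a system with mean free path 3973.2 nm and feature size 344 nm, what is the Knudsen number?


Knudsen number Kn = lambda / L
Kn = 3973.2 / 344
Kn = 11.55

11.55


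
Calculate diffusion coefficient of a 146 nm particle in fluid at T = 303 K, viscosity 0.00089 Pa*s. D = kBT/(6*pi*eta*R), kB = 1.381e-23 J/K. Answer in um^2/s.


Radius R = 146/2 = 73 nm = 7.3e-08 m
D = kB*T / (6*pi*eta*R)
D = 1.381e-23 * 303 / (6 * pi * 0.00089 * 7.3e-08)
D = 3.41682e-12 m^2/s = 3.417 um^2/s

3.417


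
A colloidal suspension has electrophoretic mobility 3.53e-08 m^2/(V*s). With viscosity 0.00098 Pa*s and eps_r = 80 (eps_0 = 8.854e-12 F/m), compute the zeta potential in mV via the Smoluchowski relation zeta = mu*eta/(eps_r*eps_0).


Smoluchowski equation: zeta = mu * eta / (eps_r * eps_0)
zeta = 3.53e-08 * 0.00098 / (80 * 8.854e-12)
zeta = 0.04884 V = 48.84 mV

48.84


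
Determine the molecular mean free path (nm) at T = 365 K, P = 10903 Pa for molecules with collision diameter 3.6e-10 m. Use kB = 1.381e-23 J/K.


Mean free path: lambda = kB*T / (sqrt(2) * pi * d^2 * P)
lambda = 1.381e-23 * 365 / (sqrt(2) * pi * (3.6e-10)^2 * 10903)
lambda = 8.02917e-07 m
lambda = 802.92 nm

802.92


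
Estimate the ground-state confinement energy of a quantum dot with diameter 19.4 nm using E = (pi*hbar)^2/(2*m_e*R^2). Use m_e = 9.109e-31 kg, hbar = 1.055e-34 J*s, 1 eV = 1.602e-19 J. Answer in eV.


Radius R = 19.4/2 = 9.7 nm = 9.7e-09 m
E = (pi * 1.055e-34)^2 / (2 * 9.109e-31 * (9.7e-09)^2)
E(J) = 6.40856e-22
E = E(J) / 1.602e-19 = 0.004 eV

0.004


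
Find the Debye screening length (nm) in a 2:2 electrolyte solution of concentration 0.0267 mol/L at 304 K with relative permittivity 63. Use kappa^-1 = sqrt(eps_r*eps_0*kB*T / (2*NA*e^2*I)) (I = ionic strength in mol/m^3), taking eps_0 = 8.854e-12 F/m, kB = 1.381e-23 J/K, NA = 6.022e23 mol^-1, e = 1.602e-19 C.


Ionic strength I = 0.0267 * 2^2 * 1000 = 106.8 mol/m^3
kappa^-1 = sqrt(63 * 8.854e-12 * 1.381e-23 * 304 / (2 * 6.022e23 * (1.602e-19)^2 * 106.8))
kappa^-1 = 0.842 nm

0.842


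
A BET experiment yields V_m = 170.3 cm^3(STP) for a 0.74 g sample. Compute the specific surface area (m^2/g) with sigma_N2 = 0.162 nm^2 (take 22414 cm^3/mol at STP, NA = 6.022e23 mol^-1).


Number of moles in monolayer = V_m / 22414 = 170.3 / 22414 = 0.00759793
Number of molecules = moles * NA = 0.00759793 * 6.022e23
SA = molecules * sigma / mass
SA = (170.3 / 22414) * 6.022e23 * 0.162e-18 / 0.74
SA = 1001.7 m^2/g

1001.7


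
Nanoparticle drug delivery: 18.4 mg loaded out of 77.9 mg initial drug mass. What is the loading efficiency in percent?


Drug loading efficiency = (drug loaded / drug initial) * 100
DLE = 18.4 / 77.9 * 100
DLE = 0.2362 * 100
DLE = 23.62%

23.62


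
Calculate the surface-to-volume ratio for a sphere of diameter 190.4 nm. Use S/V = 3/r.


Radius r = 190.4/2 = 95.2 nm
S/V = 3 / r = 3 / 95.2
S/V = 0.0315 nm^-1

0.0315


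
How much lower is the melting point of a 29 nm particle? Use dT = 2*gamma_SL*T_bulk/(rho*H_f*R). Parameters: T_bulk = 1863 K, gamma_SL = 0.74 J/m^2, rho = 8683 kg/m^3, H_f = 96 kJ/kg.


Radius R = 29/2 = 14.5 nm = 1.45e-08 m
Convert H_f = 96 kJ/kg = 96000 J/kg
dT = 2 * gamma_SL * T_bulk / (rho * H_f * R)
dT = 2 * 0.74 * 1863 / (8683 * 96000 * 1.45e-08)
dT = 228.1 K

228.1


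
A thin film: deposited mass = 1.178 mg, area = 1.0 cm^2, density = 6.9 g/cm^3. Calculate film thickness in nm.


Convert: m = 1.178 mg = 1.1780e-06 kg, A = 1.0 cm^2 = 1.0000e-04 m^2, rho = 6.9 g/cm^3 = 6900 kg/m^3
t = m / (A * rho)
t = 1.1780e-06 / (1.0000e-04 * 6900)
t = 1.7072e-06 m = 1707.2 nm

1707.2


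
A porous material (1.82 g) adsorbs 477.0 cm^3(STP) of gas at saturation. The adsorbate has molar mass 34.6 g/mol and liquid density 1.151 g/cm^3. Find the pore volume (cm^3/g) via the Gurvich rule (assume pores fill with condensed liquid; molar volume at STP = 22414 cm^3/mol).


Moles adsorbed n = V_ads / 22414 = 477.0 / 22414 = 2.128134e-02 mol
Liquid volume V_liq = n * M / rho_liq = 2.128134e-02 * 34.6 / 1.151 = 0.63973 cm^3
Specific pore volume V_pore = V_liq / m_sample = 0.63973 / 1.82
V_pore = 0.3515 cm^3/g

0.3515


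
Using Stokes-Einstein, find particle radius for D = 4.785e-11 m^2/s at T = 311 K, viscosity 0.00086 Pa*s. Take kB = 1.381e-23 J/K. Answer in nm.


Stokes-Einstein: R = kB*T / (6*pi*eta*D)
R = 1.381e-23 * 311 / (6 * pi * 0.00086 * 4.785e-11)
R = 5.53697e-09 m = 5.54 nm

5.54


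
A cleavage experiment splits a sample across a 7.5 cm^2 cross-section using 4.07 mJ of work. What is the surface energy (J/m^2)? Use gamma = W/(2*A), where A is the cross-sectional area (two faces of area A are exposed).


Convert: A = 7.5 cm^2 = 0.00075 m^2, W = 4.07 mJ = 0.00407 J
Cleaving exposes two faces of area A, so total new surface = 2*A and gamma = W / (2*A)
gamma = 0.00407 / (2 * 0.00075)
gamma = 2.713 J/m^2

2.713


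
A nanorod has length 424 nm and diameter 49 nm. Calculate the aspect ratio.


Aspect ratio AR = length / diameter
AR = 424 / 49
AR = 8.65

8.65


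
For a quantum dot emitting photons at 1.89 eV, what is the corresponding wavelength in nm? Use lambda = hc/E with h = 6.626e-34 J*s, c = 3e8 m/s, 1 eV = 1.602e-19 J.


Convert energy: E = 1.89 eV = 1.89 * 1.602e-19 = 3.02778e-19 J
lambda = h*c / E = 6.626e-34 * 3e8 / 3.02778e-19
lambda = 6.56521e-07 m = 656.5 nm

656.5


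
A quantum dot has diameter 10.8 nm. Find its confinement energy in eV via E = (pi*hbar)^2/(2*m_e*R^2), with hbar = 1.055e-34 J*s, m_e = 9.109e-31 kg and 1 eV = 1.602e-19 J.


Radius R = 10.8/2 = 5.4 nm = 5.4e-09 m
E = (pi * 1.055e-34)^2 / (2 * 9.109e-31 * (5.4e-09)^2)
E(J) = 2.06784e-21
E = E(J) / 1.602e-19 = 0.0129 eV

0.0129


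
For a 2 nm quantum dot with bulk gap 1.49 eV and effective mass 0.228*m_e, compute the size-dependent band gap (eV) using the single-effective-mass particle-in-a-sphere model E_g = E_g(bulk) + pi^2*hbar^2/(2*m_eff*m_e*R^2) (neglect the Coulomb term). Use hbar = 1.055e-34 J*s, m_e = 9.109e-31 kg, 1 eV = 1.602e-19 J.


Radius R = 2/2 nm = 1e-09 m
Confinement energy dE = pi^2 * hbar^2 / (2 * m_eff * m_e * R^2)
dE = pi^2 * (1.055e-34)^2 / (2 * 0.228 * 9.109e-31 * (1e-09)^2) J, divided by 1.602e-19 J/eV
dE = 1.6508 eV
Total band gap = E_g(bulk) + dE = 1.49 + 1.6508 = 3.1408 eV

3.1408


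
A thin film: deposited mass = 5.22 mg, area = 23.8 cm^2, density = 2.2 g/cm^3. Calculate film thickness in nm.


Convert: m = 5.22 mg = 5.2200e-06 kg, A = 23.8 cm^2 = 2.3800e-03 m^2, rho = 2.2 g/cm^3 = 2200 kg/m^3
t = m / (A * rho)
t = 5.2200e-06 / (2.3800e-03 * 2200)
t = 9.9694e-07 m = 996.9 nm

996.9


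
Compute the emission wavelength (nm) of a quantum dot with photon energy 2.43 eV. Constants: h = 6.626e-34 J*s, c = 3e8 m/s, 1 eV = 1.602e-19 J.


Convert energy: E = 2.43 eV = 2.43 * 1.602e-19 = 3.89286e-19 J
lambda = h*c / E = 6.626e-34 * 3e8 / 3.89286e-19
lambda = 5.10627e-07 m = 510.6 nm

510.6


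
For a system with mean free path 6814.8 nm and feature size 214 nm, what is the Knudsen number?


Knudsen number Kn = lambda / L
Kn = 6814.8 / 214
Kn = 31.8449

31.8449


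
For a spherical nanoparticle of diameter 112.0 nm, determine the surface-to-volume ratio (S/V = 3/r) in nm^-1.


Radius r = 112.0/2 = 56 nm
S/V = 3 / r = 3 / 56
S/V = 0.0536 nm^-1

0.0536


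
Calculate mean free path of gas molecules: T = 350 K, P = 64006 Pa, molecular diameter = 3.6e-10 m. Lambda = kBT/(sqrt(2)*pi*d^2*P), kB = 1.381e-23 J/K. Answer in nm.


Mean free path: lambda = kB*T / (sqrt(2) * pi * d^2 * P)
lambda = 1.381e-23 * 350 / (sqrt(2) * pi * (3.6e-10)^2 * 64006)
lambda = 1.31151e-07 m
lambda = 131.15 nm

131.15


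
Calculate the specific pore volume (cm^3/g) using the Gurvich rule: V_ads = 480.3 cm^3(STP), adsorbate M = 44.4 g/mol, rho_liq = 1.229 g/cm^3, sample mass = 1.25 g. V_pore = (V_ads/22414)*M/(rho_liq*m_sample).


Moles adsorbed n = V_ads / 22414 = 480.3 / 22414 = 2.142857e-02 mol
Liquid volume V_liq = n * M / rho_liq = 2.142857e-02 * 44.4 / 1.229 = 0.77415 cm^3
Specific pore volume V_pore = V_liq / m_sample = 0.77415 / 1.25
V_pore = 0.6193 cm^3/g

0.6193


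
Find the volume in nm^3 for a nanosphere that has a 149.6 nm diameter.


Radius r = 149.6/2 = 74.8 nm
Volume V = (4/3) * pi * r^3
V = (4/3) * pi * (74.8)^3
V = 1753046.37 nm^3

1753046.37


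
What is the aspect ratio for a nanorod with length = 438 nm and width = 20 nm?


Aspect ratio AR = length / diameter
AR = 438 / 20
AR = 21.9

21.9


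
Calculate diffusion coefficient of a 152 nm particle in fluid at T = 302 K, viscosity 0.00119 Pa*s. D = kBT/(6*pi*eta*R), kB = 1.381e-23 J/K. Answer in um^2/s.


Radius R = 152/2 = 76 nm = 7.6e-08 m
D = kB*T / (6*pi*eta*R)
D = 1.381e-23 * 302 / (6 * pi * 0.00119 * 7.6e-08)
D = 2.44646e-12 m^2/s = 2.446 um^2/s

2.446


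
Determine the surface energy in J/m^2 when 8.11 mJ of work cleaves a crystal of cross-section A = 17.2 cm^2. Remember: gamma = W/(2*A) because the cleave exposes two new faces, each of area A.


Convert: A = 17.2 cm^2 = 0.00172 m^2, W = 8.11 mJ = 0.00811 J
Cleaving exposes two faces of area A, so total new surface = 2*A and gamma = W / (2*A)
gamma = 0.00811 / (2 * 0.00172)
gamma = 2.358 J/m^2

2.358


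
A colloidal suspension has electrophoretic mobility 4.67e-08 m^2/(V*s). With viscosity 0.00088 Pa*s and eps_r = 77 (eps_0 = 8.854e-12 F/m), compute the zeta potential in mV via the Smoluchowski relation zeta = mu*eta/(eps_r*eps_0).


Smoluchowski equation: zeta = mu * eta / (eps_r * eps_0)
zeta = 4.67e-08 * 0.00088 / (77 * 8.854e-12)
zeta = 0.060279 V = 60.28 mV

60.28


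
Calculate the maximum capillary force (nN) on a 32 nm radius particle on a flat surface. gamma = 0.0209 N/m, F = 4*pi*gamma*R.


Convert radius: R = 32 nm = 3.2e-08 m
F = 4 * pi * gamma * R
F = 4 * pi * 0.0209 * 3.2e-08
F = 8.40439e-09 N = 8.4044 nN

8.4044


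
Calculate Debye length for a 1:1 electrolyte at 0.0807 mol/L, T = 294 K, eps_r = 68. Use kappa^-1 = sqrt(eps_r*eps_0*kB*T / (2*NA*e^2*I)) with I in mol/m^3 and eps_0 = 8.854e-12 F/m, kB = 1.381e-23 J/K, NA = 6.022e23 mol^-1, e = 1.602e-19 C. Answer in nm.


Ionic strength I = 0.0807 * 1^2 * 1000 = 80.7 mol/m^3
kappa^-1 = sqrt(68 * 8.854e-12 * 1.381e-23 * 294 / (2 * 6.022e23 * (1.602e-19)^2 * 80.7))
kappa^-1 = 0.99 nm

0.99


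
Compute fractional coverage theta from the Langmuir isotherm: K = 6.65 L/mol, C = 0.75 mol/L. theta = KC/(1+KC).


Langmuir isotherm: theta = K*C / (1 + K*C)
K*C = 6.65 * 0.75 = 4.9875
theta = 4.9875 / (1 + 4.9875) = 4.9875 / 5.9875
theta = 0.833

0.833


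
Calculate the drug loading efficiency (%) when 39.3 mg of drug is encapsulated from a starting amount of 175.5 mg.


Drug loading efficiency = (drug loaded / drug initial) * 100
DLE = 39.3 / 175.5 * 100
DLE = 0.2239 * 100
DLE = 22.39%

22.39


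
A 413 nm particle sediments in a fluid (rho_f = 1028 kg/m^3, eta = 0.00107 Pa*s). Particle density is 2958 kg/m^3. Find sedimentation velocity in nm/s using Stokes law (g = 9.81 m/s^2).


Radius R = 413/2 nm = 2.065e-07 m
Density difference = 2958 - 1028 = 1930 kg/m^3
v = 2 * R^2 * (rho_p - rho_f) * g / (9 * eta)
v = 2 * (2.065e-07)^2 * 1930 * 9.81 / (9 * 0.00107)
v = 1.67676e-07 m/s = 167.6757 nm/s

167.6757


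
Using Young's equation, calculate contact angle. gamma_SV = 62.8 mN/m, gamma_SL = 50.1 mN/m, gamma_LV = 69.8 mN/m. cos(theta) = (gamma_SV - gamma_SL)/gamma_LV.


cos(theta) = (gamma_SV - gamma_SL) / gamma_LV
cos(theta) = (62.8 - 50.1) / 69.8
cos(theta) = 0.181948
theta = arccos(0.181948) = 79.52 degrees

79.52


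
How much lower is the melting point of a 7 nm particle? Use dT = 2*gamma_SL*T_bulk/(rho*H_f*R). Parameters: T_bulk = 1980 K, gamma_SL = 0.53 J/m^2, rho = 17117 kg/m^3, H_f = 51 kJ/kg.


Radius R = 7/2 = 3.5 nm = 3.5e-09 m
Convert H_f = 51 kJ/kg = 51000 J/kg
dT = 2 * gamma_SL * T_bulk / (rho * H_f * R)
dT = 2 * 0.53 * 1980 / (17117 * 51000 * 3.5e-09)
dT = 686.9 K

686.9


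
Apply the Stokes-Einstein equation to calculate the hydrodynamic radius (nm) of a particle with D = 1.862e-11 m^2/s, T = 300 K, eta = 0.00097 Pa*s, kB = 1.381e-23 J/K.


Stokes-Einstein: R = kB*T / (6*pi*eta*D)
R = 1.381e-23 * 300 / (6 * pi * 0.00097 * 1.862e-11)
R = 1.21692e-08 m = 12.17 nm

12.17


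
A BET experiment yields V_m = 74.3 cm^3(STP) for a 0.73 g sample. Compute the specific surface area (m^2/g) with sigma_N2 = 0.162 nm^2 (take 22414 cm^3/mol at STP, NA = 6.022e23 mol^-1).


Number of moles in monolayer = V_m / 22414 = 74.3 / 22414 = 0.00331489
Number of molecules = moles * NA = 0.00331489 * 6.022e23
SA = molecules * sigma / mass
SA = (74.3 / 22414) * 6.022e23 * 0.162e-18 / 0.73
SA = 443.0 m^2/g

443.0


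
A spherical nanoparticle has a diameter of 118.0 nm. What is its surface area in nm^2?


Radius r = 118.0/2 = 59 nm
Surface area SA = 4 * pi * r^2
SA = 4 * pi * (59)^2
SA = 43743.54 nm^2

43743.54


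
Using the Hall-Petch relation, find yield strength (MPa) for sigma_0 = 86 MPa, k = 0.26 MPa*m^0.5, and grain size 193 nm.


d = 193 nm = 1.93e-07 m
sqrt(d) = 0.0004393177
Hall-Petch contribution = k / sqrt(d) = 0.26 / 0.0004393177 = 591.8 MPa
sigma = sigma_0 + k/sqrt(d) = 86 + 591.8 = 677.8 MPa

677.8


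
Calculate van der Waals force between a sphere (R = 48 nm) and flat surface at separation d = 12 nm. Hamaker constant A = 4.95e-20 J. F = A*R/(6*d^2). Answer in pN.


Convert to SI: R = 48 nm = 4.8e-08 m, d = 12 nm = 1.2e-08 m
F = A * R / (6 * d^2)
F = 4.95e-20 * 4.8e-08 / (6 * (1.2e-08)^2)
F = 2.75e-12 N = 2.75 pN

2.75


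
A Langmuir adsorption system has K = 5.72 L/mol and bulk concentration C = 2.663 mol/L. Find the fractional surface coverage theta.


Langmuir isotherm: theta = K*C / (1 + K*C)
K*C = 5.72 * 2.663 = 15.23236
theta = 15.23236 / (1 + 15.23236) = 15.23236 / 16.23236
theta = 0.9384

0.9384


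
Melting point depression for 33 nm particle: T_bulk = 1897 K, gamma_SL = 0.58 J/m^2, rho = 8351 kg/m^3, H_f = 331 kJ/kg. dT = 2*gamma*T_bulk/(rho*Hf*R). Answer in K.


Radius R = 33/2 = 16.5 nm = 1.65e-08 m
Convert H_f = 331 kJ/kg = 331000 J/kg
dT = 2 * gamma_SL * T_bulk / (rho * H_f * R)
dT = 2 * 0.58 * 1897 / (8351 * 331000 * 1.65e-08)
dT = 48.2 K

48.2


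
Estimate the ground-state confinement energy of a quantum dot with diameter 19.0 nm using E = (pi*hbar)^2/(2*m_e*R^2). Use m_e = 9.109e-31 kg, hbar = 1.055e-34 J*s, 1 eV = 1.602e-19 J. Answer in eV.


Radius R = 19.0/2 = 9.5 nm = 9.5e-09 m
E = (pi * 1.055e-34)^2 / (2 * 9.109e-31 * (9.5e-09)^2)
E(J) = 6.68124e-22
E = E(J) / 1.602e-19 = 0.0042 eV

0.0042


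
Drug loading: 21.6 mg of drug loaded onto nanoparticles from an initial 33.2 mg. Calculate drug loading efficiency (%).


Drug loading efficiency = (drug loaded / drug initial) * 100
DLE = 21.6 / 33.2 * 100
DLE = 0.6506 * 100
DLE = 65.06%

65.06


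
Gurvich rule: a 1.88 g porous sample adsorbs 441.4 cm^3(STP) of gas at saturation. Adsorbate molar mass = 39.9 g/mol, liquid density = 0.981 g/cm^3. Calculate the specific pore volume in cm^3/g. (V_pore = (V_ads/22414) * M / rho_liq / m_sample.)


Moles adsorbed n = V_ads / 22414 = 441.4 / 22414 = 1.969305e-02 mol
Liquid volume V_liq = n * M / rho_liq = 1.969305e-02 * 39.9 / 0.981 = 0.80097 cm^3
Specific pore volume V_pore = V_liq / m_sample = 0.80097 / 1.88
V_pore = 0.426 cm^3/g

0.426


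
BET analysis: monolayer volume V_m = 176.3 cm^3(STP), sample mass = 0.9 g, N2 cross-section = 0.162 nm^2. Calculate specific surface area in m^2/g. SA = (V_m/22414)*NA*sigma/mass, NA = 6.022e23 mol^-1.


Number of moles in monolayer = V_m / 22414 = 176.3 / 22414 = 0.00786562
Number of molecules = moles * NA = 0.00786562 * 6.022e23
SA = molecules * sigma / mass
SA = (176.3 / 22414) * 6.022e23 * 0.162e-18 / 0.9
SA = 852.6 m^2/g

852.6


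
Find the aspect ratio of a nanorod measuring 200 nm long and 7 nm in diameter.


Aspect ratio AR = length / diameter
AR = 200 / 7
AR = 28.57

28.57


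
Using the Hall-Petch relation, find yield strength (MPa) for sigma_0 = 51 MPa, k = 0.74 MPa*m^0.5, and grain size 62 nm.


d = 62 nm = 6.2e-08 m
sqrt(d) = 0.000248998
Hall-Petch contribution = k / sqrt(d) = 0.74 / 0.000248998 = 2971.9 MPa
sigma = sigma_0 + k/sqrt(d) = 51 + 2971.9 = 3022.9 MPa

3022.9


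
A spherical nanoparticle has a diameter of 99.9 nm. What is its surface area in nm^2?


Radius r = 99.9/2 = 49.95 nm
Surface area SA = 4 * pi * r^2
SA = 4 * pi * (49.95)^2
SA = 31353.13 nm^2

31353.13


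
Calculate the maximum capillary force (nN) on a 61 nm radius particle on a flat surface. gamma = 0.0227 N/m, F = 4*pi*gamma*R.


Convert radius: R = 61 nm = 6.1e-08 m
F = 4 * pi * gamma * R
F = 4 * pi * 0.0227 * 6.1e-08
F = 1.74007e-08 N = 17.4007 nN

17.4007


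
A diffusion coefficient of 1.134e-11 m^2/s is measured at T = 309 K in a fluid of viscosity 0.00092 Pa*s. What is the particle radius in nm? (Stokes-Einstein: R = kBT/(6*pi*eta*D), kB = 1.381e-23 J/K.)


Stokes-Einstein: R = kB*T / (6*pi*eta*D)
R = 1.381e-23 * 309 / (6 * pi * 0.00092 * 1.134e-11)
R = 2.16995e-08 m = 21.7 nm

21.7


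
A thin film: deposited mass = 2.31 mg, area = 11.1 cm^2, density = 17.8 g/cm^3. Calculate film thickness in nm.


Convert: m = 2.31 mg = 2.3100e-06 kg, A = 11.1 cm^2 = 1.1100e-03 m^2, rho = 17.8 g/cm^3 = 17800 kg/m^3
t = m / (A * rho)
t = 2.3100e-06 / (1.1100e-03 * 17800)
t = 1.1691e-07 m = 116.9 nm

116.9


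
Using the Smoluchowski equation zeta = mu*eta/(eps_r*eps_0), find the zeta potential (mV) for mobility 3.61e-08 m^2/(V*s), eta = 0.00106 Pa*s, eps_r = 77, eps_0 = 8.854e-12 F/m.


Smoluchowski equation: zeta = mu * eta / (eps_r * eps_0)
zeta = 3.61e-08 * 0.00106 / (77 * 8.854e-12)
zeta = 0.056128 V = 56.13 mV

56.13


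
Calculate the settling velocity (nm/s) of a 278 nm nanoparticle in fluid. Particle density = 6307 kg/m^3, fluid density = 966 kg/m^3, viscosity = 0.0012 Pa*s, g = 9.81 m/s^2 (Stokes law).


Radius R = 278/2 nm = 1.39e-07 m
Density difference = 6307 - 966 = 5341 kg/m^3
v = 2 * R^2 * (rho_p - rho_f) * g / (9 * eta)
v = 2 * (1.39e-07)^2 * 5341 * 9.81 / (9 * 0.0012)
v = 1.87468e-07 m/s = 187.4681 nm/s

187.4681


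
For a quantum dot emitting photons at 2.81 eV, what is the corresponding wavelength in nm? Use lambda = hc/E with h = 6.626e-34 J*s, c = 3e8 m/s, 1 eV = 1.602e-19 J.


Convert energy: E = 2.81 eV = 2.81 * 1.602e-19 = 4.50162e-19 J
lambda = h*c / E = 6.626e-34 * 3e8 / 4.50162e-19
lambda = 4.41574e-07 m = 441.6 nm

441.6
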